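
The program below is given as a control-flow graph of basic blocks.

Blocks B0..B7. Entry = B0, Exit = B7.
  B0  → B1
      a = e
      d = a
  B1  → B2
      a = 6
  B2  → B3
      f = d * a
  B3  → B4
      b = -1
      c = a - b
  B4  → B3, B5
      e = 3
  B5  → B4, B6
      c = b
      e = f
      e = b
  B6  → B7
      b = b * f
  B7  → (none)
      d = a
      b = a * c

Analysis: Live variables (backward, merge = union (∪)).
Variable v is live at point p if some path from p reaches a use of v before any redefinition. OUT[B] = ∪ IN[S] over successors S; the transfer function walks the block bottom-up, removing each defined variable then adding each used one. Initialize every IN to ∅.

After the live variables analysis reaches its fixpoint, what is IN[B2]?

Answer: {a, d}

Trace:
Fixpoint table:
  B0: | IN={e} | OUT={d}
  B1: | IN={d} | OUT={a, d}
  B2: | IN={a, d} | OUT={a, f}
  B3: | IN={a, f} | OUT={a, b, f}
  B4: | IN={a, b, f} | OUT={a, b, f}
  B5: | IN={a, b, f} | OUT={a, b, c, f}
  B6: | IN={a, b, c, f} | OUT={a, c}
  B7: | IN={a, c} | OUT={}

Merge at B2: OUT[B2] = IN[B3] = {a, f}
Applying B2's transfer function to that OUT value gives IN[B2] (row B2 above).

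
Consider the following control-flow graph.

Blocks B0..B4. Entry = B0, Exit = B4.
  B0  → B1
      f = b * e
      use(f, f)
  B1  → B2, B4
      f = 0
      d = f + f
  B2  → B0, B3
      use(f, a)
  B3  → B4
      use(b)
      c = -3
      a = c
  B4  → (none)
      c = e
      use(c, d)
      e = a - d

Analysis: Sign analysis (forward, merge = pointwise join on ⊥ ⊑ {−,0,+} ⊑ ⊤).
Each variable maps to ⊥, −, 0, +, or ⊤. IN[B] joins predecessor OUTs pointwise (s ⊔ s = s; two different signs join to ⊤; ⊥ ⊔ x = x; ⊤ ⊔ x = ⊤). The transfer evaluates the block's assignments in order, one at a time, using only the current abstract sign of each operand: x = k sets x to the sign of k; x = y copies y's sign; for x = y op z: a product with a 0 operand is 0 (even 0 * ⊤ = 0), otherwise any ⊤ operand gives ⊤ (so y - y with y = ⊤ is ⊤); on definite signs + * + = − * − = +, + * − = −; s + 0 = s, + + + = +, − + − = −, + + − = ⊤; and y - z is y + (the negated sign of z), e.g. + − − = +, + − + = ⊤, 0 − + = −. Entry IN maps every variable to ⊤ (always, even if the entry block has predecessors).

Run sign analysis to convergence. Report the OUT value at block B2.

Answer: {a: ⊤, b: ⊤, c: ⊤, d: 0, e: ⊤, f: 0}

Trace:
Converged values:
  B0: | IN=(all ⊤) | OUT=(all ⊤)
  B1: | IN=(all ⊤) | OUT={d:0, f:0; rest ⊤}
  B2: | IN={d:0, f:0; rest ⊤} | OUT={d:0, f:0; rest ⊤}
  B3: | IN={d:0, f:0; rest ⊤} | OUT={a:-, c:-, d:0, f:0; rest ⊤}
  B4: | IN={d:0, f:0; rest ⊤} | OUT={d:0, f:0; rest ⊤}

Merge at B2: IN[B2] = OUT[B1] = {a: ⊤, b: ⊤, c: ⊤, d: 0, e: ⊤, f: 0}
Applying B2's transfer function to that IN value gives OUT[B2] (row B2 above).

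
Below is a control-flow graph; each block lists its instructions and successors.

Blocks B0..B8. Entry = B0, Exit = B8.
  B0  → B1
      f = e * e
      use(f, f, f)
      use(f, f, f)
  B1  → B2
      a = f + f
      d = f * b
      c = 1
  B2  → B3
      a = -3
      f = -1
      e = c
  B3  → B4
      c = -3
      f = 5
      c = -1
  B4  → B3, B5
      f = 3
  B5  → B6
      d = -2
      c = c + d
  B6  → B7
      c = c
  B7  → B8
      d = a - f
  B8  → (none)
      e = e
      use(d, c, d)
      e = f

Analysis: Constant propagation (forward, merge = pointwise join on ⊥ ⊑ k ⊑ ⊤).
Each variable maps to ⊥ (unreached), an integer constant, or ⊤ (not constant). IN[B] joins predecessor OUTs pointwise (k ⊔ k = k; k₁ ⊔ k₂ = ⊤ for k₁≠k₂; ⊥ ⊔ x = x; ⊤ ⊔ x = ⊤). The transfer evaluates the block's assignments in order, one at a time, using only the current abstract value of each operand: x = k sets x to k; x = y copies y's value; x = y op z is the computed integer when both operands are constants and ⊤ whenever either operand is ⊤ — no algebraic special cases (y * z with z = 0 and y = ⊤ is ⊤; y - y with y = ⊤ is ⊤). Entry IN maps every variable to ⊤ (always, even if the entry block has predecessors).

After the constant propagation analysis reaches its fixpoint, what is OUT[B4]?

Answer: {a: -3, b: ⊤, c: -1, d: ⊤, e: 1, f: 3}

Working:
Converged values:
  B0: | IN=(all ⊤) | OUT=(all ⊤)
  B1: | IN=(all ⊤) | OUT={c:1; rest ⊤}
  B2: | IN={c:1; rest ⊤} | OUT={a:-3, c:1, e:1, f:-1; rest ⊤}
  B3: | IN={a:-3, e:1; rest ⊤} | OUT={a:-3, c:-1, e:1, f:5; rest ⊤}
  B4: | IN={a:-3, c:-1, e:1, f:5; rest ⊤} | OUT={a:-3, c:-1, e:1, f:3; rest ⊤}
  B5: | IN={a:-3, c:-1, e:1, f:3; rest ⊤} | OUT={a:-3, c:-3, d:-2, e:1, f:3; rest ⊤}
  B6: | IN={a:-3, c:-3, d:-2, e:1, f:3; rest ⊤} | OUT={a:-3, c:-3, d:-2, e:1, f:3; rest ⊤}
  B7: | IN={a:-3, c:-3, d:-2, e:1, f:3; rest ⊤} | OUT={a:-3, c:-3, d:-6, e:1, f:3; rest ⊤}
  B8: | IN={a:-3, c:-3, d:-6, e:1, f:3; rest ⊤} | OUT={a:-3, c:-3, d:-6, e:3, f:3; rest ⊤}

Merge at B4: IN[B4] = OUT[B3] = {a: -3, b: ⊤, c: -1, d: ⊤, e: 1, f: 5}
Applying B4's transfer function to that IN value gives OUT[B4] (row B4 above).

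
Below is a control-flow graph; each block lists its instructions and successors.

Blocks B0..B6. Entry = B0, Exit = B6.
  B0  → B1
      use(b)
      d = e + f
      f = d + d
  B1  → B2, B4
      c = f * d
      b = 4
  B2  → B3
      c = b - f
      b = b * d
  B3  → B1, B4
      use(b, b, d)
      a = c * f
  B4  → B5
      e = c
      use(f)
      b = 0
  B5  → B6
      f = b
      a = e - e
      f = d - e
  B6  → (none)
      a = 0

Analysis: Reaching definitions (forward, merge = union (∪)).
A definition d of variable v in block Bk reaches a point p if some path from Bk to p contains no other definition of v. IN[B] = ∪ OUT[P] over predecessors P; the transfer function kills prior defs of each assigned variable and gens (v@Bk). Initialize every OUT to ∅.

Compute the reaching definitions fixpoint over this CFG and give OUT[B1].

Answer: {a@B3, b@B1, c@B1, d@B0, f@B0}

Derivation:
Per-block solution:
  B0:  IN={}  OUT={d@B0, f@B0}
  B1:  IN={a@B3, b@B2, c@B2, d@B0, f@B0}  OUT={a@B3, b@B1, c@B1, d@B0, f@B0}
  B2:  IN={a@B3, b@B1, c@B1, d@B0, f@B0}  OUT={a@B3, b@B2, c@B2, d@B0, f@B0}
  B3:  IN={a@B3, b@B2, c@B2, d@B0, f@B0}  OUT={a@B3, b@B2, c@B2, d@B0, f@B0}
  B4:  IN={a@B3, b@B1, b@B2, c@B1, c@B2, d@B0, f@B0}  OUT={a@B3, b@B4, c@B1, c@B2, d@B0, e@B4, f@B0}
  B5:  IN={a@B3, b@B4, c@B1, c@B2, d@B0, e@B4, f@B0}  OUT={a@B5, b@B4, c@B1, c@B2, d@B0, e@B4, f@B5}
  B6:  IN={a@B5, b@B4, c@B1, c@B2, d@B0, e@B4, f@B5}  OUT={a@B6, b@B4, c@B1, c@B2, d@B0, e@B4, f@B5}

Merge at B1: IN[B1] = OUT[B0] ⊔ OUT[B3] = {a@B3, b@B2, c@B2, d@B0, f@B0}
Applying B1's transfer function to that IN value gives OUT[B1] (row B1 above).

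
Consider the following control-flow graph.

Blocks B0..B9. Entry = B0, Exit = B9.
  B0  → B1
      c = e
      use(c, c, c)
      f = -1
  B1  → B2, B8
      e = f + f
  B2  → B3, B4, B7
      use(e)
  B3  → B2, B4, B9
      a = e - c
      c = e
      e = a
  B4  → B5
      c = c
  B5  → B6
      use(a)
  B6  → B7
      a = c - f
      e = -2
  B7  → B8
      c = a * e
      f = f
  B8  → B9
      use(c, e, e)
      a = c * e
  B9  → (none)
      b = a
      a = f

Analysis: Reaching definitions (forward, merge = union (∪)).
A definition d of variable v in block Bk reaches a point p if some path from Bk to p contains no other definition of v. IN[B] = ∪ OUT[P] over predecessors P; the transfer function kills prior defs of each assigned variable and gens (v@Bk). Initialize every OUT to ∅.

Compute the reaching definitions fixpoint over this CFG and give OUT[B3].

Converged values:
  B0: | IN={} | OUT={c@B0, f@B0}
  B1: | IN={c@B0, f@B0} | OUT={c@B0, e@B1, f@B0}
  B2: | IN={a@B3, c@B0, c@B3, e@B1, e@B3, f@B0} | OUT={a@B3, c@B0, c@B3, e@B1, e@B3, f@B0}
  B3: | IN={a@B3, c@B0, c@B3, e@B1, e@B3, f@B0} | OUT={a@B3, c@B3, e@B3, f@B0}
  B4: | IN={a@B3, c@B0, c@B3, e@B1, e@B3, f@B0} | OUT={a@B3, c@B4, e@B1, e@B3, f@B0}
  B5: | IN={a@B3, c@B4, e@B1, e@B3, f@B0} | OUT={a@B3, c@B4, e@B1, e@B3, f@B0}
  B6: | IN={a@B3, c@B4, e@B1, e@B3, f@B0} | OUT={a@B6, c@B4, e@B6, f@B0}
  B7: | IN={a@B3, a@B6, c@B0, c@B3, c@B4, e@B1, e@B3, e@B6, f@B0} | OUT={a@B3, a@B6, c@B7, e@B1, e@B3, e@B6, f@B7}
  B8: | IN={a@B3, a@B6, c@B0, c@B7, e@B1, e@B3, e@B6, f@B0, f@B7} | OUT={a@B8, c@B0, c@B7, e@B1, e@B3, e@B6, f@B0, f@B7}
  B9: | IN={a@B3, a@B8, c@B0, c@B3, c@B7, e@B1, e@B3, e@B6, f@B0, f@B7} | OUT={a@B9, b@B9, c@B0, c@B3, c@B7, e@B1, e@B3, e@B6, f@B0, f@B7}

Merge at B3: IN[B3] = OUT[B2] = {a@B3, c@B0, c@B3, e@B1, e@B3, f@B0}
Applying B3's transfer function to that IN value gives OUT[B3] (row B3 above).

Answer: {a@B3, c@B3, e@B3, f@B0}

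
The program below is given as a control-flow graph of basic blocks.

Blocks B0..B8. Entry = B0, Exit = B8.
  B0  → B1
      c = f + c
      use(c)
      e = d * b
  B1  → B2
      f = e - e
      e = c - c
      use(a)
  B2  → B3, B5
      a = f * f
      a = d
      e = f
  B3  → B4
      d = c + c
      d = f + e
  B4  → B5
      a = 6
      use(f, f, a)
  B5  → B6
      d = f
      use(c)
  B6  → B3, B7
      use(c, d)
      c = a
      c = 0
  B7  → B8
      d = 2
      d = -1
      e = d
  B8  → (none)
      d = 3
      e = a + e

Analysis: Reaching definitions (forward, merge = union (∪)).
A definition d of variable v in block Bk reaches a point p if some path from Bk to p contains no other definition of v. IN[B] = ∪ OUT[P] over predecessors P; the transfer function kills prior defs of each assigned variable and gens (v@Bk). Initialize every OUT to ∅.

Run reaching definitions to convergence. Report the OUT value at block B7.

Answer: {a@B2, a@B4, c@B6, d@B7, e@B7, f@B1}

Trace:
Fixpoint table:
  B0: | IN={} | OUT={c@B0, e@B0}
  B1: | IN={c@B0, e@B0} | OUT={c@B0, e@B1, f@B1}
  B2: | IN={c@B0, e@B1, f@B1} | OUT={a@B2, c@B0, e@B2, f@B1}
  B3: | IN={a@B2, a@B4, c@B0, c@B6, d@B5, e@B2, f@B1} | OUT={a@B2, a@B4, c@B0, c@B6, d@B3, e@B2, f@B1}
  B4: | IN={a@B2, a@B4, c@B0, c@B6, d@B3, e@B2, f@B1} | OUT={a@B4, c@B0, c@B6, d@B3, e@B2, f@B1}
  B5: | IN={a@B2, a@B4, c@B0, c@B6, d@B3, e@B2, f@B1} | OUT={a@B2, a@B4, c@B0, c@B6, d@B5, e@B2, f@B1}
  B6: | IN={a@B2, a@B4, c@B0, c@B6, d@B5, e@B2, f@B1} | OUT={a@B2, a@B4, c@B6, d@B5, e@B2, f@B1}
  B7: | IN={a@B2, a@B4, c@B6, d@B5, e@B2, f@B1} | OUT={a@B2, a@B4, c@B6, d@B7, e@B7, f@B1}
  B8: | IN={a@B2, a@B4, c@B6, d@B7, e@B7, f@B1} | OUT={a@B2, a@B4, c@B6, d@B8, e@B8, f@B1}

Merge at B7: IN[B7] = OUT[B6] = {a@B2, a@B4, c@B6, d@B5, e@B2, f@B1}
Applying B7's transfer function to that IN value gives OUT[B7] (row B7 above).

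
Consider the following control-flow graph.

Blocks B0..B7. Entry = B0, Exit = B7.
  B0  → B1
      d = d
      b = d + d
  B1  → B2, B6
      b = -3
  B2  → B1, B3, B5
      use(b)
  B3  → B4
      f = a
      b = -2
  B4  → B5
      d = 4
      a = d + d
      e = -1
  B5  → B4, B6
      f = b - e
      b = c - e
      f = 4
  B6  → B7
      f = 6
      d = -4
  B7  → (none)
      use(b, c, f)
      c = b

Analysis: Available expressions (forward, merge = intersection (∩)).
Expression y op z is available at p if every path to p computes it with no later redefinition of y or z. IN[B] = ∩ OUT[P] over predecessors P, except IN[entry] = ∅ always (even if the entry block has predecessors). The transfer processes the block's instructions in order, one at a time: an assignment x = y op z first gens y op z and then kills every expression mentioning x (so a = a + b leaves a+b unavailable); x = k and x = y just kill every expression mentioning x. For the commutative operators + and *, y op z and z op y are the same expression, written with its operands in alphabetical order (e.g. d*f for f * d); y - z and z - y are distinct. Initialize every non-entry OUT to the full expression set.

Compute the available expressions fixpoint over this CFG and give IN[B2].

Answer: {d+d}

Trace:
Converged values:
  B0:  IN={}  OUT={d+d}
  B1:  IN={d+d}  OUT={d+d}
  B2:  IN={d+d}  OUT={d+d}
  B3:  IN={d+d}  OUT={d+d}
  B4:  IN={d+d}  OUT={d+d}
  B5:  IN={d+d}  OUT={c-e, d+d}
  B6:  IN={d+d}  OUT={}
  B7:  IN={}  OUT={}

Merge at B2: IN[B2] = OUT[B1] = {d+d}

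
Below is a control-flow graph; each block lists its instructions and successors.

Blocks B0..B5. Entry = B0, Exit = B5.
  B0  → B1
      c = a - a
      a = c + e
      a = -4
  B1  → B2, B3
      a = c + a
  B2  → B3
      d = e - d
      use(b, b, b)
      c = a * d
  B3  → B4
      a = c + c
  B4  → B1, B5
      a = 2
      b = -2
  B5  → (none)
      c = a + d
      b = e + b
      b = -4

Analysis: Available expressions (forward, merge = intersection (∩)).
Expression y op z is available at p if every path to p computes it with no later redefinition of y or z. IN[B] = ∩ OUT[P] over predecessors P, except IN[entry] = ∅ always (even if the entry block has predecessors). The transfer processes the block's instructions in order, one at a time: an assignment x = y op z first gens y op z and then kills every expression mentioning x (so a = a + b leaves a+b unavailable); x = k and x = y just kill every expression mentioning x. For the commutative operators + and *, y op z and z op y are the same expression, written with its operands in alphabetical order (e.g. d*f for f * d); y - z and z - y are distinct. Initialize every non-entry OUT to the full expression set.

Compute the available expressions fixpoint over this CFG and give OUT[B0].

Converged values:
  B0:   IN={}   OUT={c+e}
  B1:   IN={}   OUT={}
  B2:   IN={}   OUT={a*d}
  B3:   IN={}   OUT={c+c}
  B4:   IN={c+c}   OUT={c+c}
  B5:   IN={c+c}   OUT={a+d}

B0 is the boundary node: IN[B0] = {}
Applying B0's transfer function to that IN value gives OUT[B0] (row B0 above).

Answer: {c+e}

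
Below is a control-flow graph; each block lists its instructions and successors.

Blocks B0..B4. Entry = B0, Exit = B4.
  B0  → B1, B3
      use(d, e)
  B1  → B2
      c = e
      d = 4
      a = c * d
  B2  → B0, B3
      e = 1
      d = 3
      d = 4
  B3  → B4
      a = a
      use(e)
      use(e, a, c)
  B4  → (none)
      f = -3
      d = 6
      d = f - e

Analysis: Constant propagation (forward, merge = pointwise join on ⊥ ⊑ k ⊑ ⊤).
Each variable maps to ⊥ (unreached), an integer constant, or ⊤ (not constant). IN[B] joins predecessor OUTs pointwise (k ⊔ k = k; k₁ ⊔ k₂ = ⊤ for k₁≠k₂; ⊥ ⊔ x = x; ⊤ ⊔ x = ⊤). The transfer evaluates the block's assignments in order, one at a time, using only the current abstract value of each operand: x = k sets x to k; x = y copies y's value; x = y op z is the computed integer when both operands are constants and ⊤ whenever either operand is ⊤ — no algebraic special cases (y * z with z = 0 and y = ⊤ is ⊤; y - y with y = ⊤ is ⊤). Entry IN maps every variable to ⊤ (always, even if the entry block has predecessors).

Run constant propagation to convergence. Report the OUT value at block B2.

Converged values:
  B0:  IN=(all ⊤)  OUT=(all ⊤)
  B1:  IN=(all ⊤)  OUT={d:4; rest ⊤}
  B2:  IN={d:4; rest ⊤}  OUT={d:4, e:1; rest ⊤}
  B3:  IN=(all ⊤)  OUT=(all ⊤)
  B4:  IN=(all ⊤)  OUT={f:-3; rest ⊤}

Merge at B2: IN[B2] = OUT[B1] = {a: ⊤, b: ⊤, c: ⊤, d: 4, e: ⊤, f: ⊤}
Applying B2's transfer function to that IN value gives OUT[B2] (row B2 above).

Answer: {a: ⊤, b: ⊤, c: ⊤, d: 4, e: 1, f: ⊤}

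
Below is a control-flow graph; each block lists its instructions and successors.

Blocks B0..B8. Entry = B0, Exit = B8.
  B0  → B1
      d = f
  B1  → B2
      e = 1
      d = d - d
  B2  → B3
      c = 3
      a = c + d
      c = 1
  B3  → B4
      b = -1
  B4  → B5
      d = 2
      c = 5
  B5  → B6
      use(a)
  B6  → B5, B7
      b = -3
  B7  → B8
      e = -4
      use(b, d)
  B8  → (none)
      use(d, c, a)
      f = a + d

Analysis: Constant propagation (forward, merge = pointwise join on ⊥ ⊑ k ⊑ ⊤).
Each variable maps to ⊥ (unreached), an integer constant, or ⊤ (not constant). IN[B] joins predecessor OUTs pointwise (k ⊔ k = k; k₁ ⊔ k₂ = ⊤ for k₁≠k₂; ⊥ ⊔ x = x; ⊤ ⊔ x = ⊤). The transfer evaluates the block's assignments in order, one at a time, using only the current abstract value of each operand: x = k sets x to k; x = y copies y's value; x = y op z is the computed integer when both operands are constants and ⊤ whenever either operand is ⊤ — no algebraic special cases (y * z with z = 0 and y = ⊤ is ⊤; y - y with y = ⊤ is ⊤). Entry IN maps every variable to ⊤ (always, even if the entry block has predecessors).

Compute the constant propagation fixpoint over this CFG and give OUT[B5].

Answer: {a: ⊤, b: ⊤, c: 5, d: 2, e: 1, f: ⊤}

Trace:
Converged values:
  B0:  IN=(all ⊤)  OUT=(all ⊤)
  B1:  IN=(all ⊤)  OUT={e:1; rest ⊤}
  B2:  IN={e:1; rest ⊤}  OUT={c:1, e:1; rest ⊤}
  B3:  IN={c:1, e:1; rest ⊤}  OUT={b:-1, c:1, e:1; rest ⊤}
  B4:  IN={b:-1, c:1, e:1; rest ⊤}  OUT={b:-1, c:5, d:2, e:1; rest ⊤}
  B5:  IN={c:5, d:2, e:1; rest ⊤}  OUT={c:5, d:2, e:1; rest ⊤}
  B6:  IN={c:5, d:2, e:1; rest ⊤}  OUT={b:-3, c:5, d:2, e:1; rest ⊤}
  B7:  IN={b:-3, c:5, d:2, e:1; rest ⊤}  OUT={b:-3, c:5, d:2, e:-4; rest ⊤}
  B8:  IN={b:-3, c:5, d:2, e:-4; rest ⊤}  OUT={b:-3, c:5, d:2, e:-4; rest ⊤}

Merge at B5: IN[B5] = OUT[B4] ⊔ OUT[B6] = {a: ⊤, b: ⊤, c: 5, d: 2, e: 1, f: ⊤}
Applying B5's transfer function to that IN value gives OUT[B5] (row B5 above).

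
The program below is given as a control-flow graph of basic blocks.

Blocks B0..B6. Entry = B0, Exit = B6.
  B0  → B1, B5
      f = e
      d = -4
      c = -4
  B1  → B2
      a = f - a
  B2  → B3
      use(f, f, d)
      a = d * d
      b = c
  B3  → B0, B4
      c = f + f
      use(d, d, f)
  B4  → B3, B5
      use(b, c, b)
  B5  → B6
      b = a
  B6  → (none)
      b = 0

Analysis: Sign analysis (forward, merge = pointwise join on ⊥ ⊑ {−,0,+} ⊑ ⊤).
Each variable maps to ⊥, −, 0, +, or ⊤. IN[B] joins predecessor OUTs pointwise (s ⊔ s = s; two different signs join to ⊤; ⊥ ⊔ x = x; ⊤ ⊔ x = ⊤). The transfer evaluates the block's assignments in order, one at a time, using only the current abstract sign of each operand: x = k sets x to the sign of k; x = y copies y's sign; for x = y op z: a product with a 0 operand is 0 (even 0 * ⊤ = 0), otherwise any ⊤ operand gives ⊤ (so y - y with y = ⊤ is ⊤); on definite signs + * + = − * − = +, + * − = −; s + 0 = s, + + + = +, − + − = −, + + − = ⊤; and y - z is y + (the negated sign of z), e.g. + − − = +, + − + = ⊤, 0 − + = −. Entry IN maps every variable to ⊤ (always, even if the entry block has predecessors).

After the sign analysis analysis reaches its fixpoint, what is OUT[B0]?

Per-block solution:
  B0: | IN=(all ⊤) | OUT={c:-, d:-; rest ⊤}
  B1: | IN={c:-, d:-; rest ⊤} | OUT={c:-, d:-; rest ⊤}
  B2: | IN={c:-, d:-; rest ⊤} | OUT={a:+, b:-, c:-, d:-; rest ⊤}
  B3: | IN={a:+, b:-, d:-; rest ⊤} | OUT={a:+, b:-, d:-; rest ⊤}
  B4: | IN={a:+, b:-, d:-; rest ⊤} | OUT={a:+, b:-, d:-; rest ⊤}
  B5: | IN={d:-; rest ⊤} | OUT={d:-; rest ⊤}
  B6: | IN={d:-; rest ⊤} | OUT={b:0, d:-; rest ⊤}

Merge at B0 (entry node, so the boundary value (all ⊤) is joined with the incoming edge(s)): IN[B0] = (all ⊤) ⊔ OUT[B3] = {a: ⊤, b: ⊤, c: ⊤, d: ⊤, e: ⊤, f: ⊤}
Applying B0's transfer function to that IN value gives OUT[B0] (row B0 above).

Answer: {a: ⊤, b: ⊤, c: -, d: -, e: ⊤, f: ⊤}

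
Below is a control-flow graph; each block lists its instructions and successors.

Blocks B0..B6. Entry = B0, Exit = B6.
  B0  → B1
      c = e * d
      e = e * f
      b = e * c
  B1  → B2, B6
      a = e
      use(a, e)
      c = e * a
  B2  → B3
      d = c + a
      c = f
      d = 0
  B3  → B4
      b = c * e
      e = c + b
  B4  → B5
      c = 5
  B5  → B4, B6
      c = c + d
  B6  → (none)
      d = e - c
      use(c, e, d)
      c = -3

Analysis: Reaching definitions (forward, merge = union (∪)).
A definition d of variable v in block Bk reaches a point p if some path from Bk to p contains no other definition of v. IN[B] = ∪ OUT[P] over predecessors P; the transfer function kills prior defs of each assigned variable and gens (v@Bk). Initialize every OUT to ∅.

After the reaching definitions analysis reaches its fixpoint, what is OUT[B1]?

Answer: {a@B1, b@B0, c@B1, e@B0}

Working:
Per-block solution:
  B0:  IN={}  OUT={b@B0, c@B0, e@B0}
  B1:  IN={b@B0, c@B0, e@B0}  OUT={a@B1, b@B0, c@B1, e@B0}
  B2:  IN={a@B1, b@B0, c@B1, e@B0}  OUT={a@B1, b@B0, c@B2, d@B2, e@B0}
  B3:  IN={a@B1, b@B0, c@B2, d@B2, e@B0}  OUT={a@B1, b@B3, c@B2, d@B2, e@B3}
  B4:  IN={a@B1, b@B3, c@B2, c@B5, d@B2, e@B3}  OUT={a@B1, b@B3, c@B4, d@B2, e@B3}
  B5:  IN={a@B1, b@B3, c@B4, d@B2, e@B3}  OUT={a@B1, b@B3, c@B5, d@B2, e@B3}
  B6:  IN={a@B1, b@B0, b@B3, c@B1, c@B5, d@B2, e@B0, e@B3}  OUT={a@B1, b@B0, b@B3, c@B6, d@B6, e@B0, e@B3}

Merge at B1: IN[B1] = OUT[B0] = {b@B0, c@B0, e@B0}
Applying B1's transfer function to that IN value gives OUT[B1] (row B1 above).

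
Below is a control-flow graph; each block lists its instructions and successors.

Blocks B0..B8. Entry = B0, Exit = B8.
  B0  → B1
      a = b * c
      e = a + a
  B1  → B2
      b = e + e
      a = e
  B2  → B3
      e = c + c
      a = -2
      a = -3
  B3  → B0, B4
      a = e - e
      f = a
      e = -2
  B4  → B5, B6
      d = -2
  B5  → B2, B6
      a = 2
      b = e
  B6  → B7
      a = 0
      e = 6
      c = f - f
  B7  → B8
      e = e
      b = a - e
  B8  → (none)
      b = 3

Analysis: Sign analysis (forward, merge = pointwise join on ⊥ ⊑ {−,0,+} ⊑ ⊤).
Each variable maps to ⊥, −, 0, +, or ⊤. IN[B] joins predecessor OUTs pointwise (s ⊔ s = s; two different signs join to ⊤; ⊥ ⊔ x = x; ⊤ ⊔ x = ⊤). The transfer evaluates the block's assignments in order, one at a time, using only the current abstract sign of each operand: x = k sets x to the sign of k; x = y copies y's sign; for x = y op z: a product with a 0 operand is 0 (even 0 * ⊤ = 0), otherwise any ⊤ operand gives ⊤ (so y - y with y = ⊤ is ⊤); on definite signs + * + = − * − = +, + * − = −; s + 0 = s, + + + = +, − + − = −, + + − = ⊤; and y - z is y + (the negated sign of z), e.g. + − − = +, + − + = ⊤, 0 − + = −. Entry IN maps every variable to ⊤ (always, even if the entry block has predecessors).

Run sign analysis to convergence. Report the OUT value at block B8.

Answer: {a: 0, b: +, c: ⊤, d: -, e: +, f: ⊤}

Trace:
Per-block solution:
  B0:   IN=(all ⊤)   OUT=(all ⊤)
  B1:   IN=(all ⊤)   OUT=(all ⊤)
  B2:   IN=(all ⊤)   OUT={a:-; rest ⊤}
  B3:   IN={a:-; rest ⊤}   OUT={e:-; rest ⊤}
  B4:   IN={e:-; rest ⊤}   OUT={d:-, e:-; rest ⊤}
  B5:   IN={d:-, e:-; rest ⊤}   OUT={a:+, b:-, d:-, e:-; rest ⊤}
  B6:   IN={d:-, e:-; rest ⊤}   OUT={a:0, d:-, e:+; rest ⊤}
  B7:   IN={a:0, d:-, e:+; rest ⊤}   OUT={a:0, b:-, d:-, e:+; rest ⊤}
  B8:   IN={a:0, b:-, d:-, e:+; rest ⊤}   OUT={a:0, b:+, d:-, e:+; rest ⊤}

Merge at B8: IN[B8] = OUT[B7] = {a: 0, b: -, c: ⊤, d: -, e: +, f: ⊤}
Applying B8's transfer function to that IN value gives OUT[B8] (row B8 above).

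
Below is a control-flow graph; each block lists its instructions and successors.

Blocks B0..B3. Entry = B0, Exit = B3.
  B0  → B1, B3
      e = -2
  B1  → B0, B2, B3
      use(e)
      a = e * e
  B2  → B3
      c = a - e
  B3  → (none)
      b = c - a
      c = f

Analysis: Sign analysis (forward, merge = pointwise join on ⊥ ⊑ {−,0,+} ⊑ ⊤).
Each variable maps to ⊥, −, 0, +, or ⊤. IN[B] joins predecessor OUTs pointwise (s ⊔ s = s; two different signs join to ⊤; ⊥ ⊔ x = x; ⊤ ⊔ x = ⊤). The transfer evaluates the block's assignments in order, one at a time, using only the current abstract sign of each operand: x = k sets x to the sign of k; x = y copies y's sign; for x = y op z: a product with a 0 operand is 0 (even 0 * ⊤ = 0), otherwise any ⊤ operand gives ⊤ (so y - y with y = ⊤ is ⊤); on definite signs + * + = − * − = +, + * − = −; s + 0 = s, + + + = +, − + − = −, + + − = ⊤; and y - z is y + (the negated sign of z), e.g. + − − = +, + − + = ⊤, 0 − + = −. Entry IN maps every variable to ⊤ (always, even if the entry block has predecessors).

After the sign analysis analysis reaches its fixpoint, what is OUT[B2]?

Converged values:
  B0:  IN=(all ⊤)  OUT={e:-; rest ⊤}
  B1:  IN={e:-; rest ⊤}  OUT={a:+, e:-; rest ⊤}
  B2:  IN={a:+, e:-; rest ⊤}  OUT={a:+, c:+, e:-; rest ⊤}
  B3:  IN={e:-; rest ⊤}  OUT={e:-; rest ⊤}

Merge at B2: IN[B2] = OUT[B1] = {a: +, b: ⊤, c: ⊤, d: ⊤, e: -, f: ⊤}
Applying B2's transfer function to that IN value gives OUT[B2] (row B2 above).

Answer: {a: +, b: ⊤, c: +, d: ⊤, e: -, f: ⊤}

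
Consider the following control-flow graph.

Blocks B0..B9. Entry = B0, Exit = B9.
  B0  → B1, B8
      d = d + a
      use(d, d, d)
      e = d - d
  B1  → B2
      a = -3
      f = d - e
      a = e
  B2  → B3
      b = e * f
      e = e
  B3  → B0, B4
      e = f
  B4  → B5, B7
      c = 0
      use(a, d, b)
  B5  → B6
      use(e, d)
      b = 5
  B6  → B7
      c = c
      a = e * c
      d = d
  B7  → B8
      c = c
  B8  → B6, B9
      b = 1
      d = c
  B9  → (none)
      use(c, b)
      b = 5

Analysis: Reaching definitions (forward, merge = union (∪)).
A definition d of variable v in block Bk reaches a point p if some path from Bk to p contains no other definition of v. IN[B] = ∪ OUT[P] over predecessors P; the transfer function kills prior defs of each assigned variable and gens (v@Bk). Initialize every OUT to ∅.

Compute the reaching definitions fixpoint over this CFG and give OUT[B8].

Answer: {a@B1, a@B6, b@B8, c@B7, d@B8, e@B0, e@B3, f@B1}

Derivation:
Fixpoint table:
  B0: | IN={a@B1, b@B2, d@B0, e@B3, f@B1} | OUT={a@B1, b@B2, d@B0, e@B0, f@B1}
  B1: | IN={a@B1, b@B2, d@B0, e@B0, f@B1} | OUT={a@B1, b@B2, d@B0, e@B0, f@B1}
  B2: | IN={a@B1, b@B2, d@B0, e@B0, f@B1} | OUT={a@B1, b@B2, d@B0, e@B2, f@B1}
  B3: | IN={a@B1, b@B2, d@B0, e@B2, f@B1} | OUT={a@B1, b@B2, d@B0, e@B3, f@B1}
  B4: | IN={a@B1, b@B2, d@B0, e@B3, f@B1} | OUT={a@B1, b@B2, c@B4, d@B0, e@B3, f@B1}
  B5: | IN={a@B1, b@B2, c@B4, d@B0, e@B3, f@B1} | OUT={a@B1, b@B5, c@B4, d@B0, e@B3, f@B1}
  B6: | IN={a@B1, a@B6, b@B5, b@B8, c@B4, c@B7, d@B0, d@B8, e@B0, e@B3, f@B1} | OUT={a@B6, b@B5, b@B8, c@B6, d@B6, e@B0, e@B3, f@B1}
  B7: | IN={a@B1, a@B6, b@B2, b@B5, b@B8, c@B4, c@B6, d@B0, d@B6, e@B0, e@B3, f@B1} | OUT={a@B1, a@B6, b@B2, b@B5, b@B8, c@B7, d@B0, d@B6, e@B0, e@B3, f@B1}
  B8: | IN={a@B1, a@B6, b@B2, b@B5, b@B8, c@B7, d@B0, d@B6, e@B0, e@B3, f@B1} | OUT={a@B1, a@B6, b@B8, c@B7, d@B8, e@B0, e@B3, f@B1}
  B9: | IN={a@B1, a@B6, b@B8, c@B7, d@B8, e@B0, e@B3, f@B1} | OUT={a@B1, a@B6, b@B9, c@B7, d@B8, e@B0, e@B3, f@B1}

Merge at B8: IN[B8] = OUT[B0] ⊔ OUT[B7] = {a@B1, a@B6, b@B2, b@B5, b@B8, c@B7, d@B0, d@B6, e@B0, e@B3, f@B1}
Applying B8's transfer function to that IN value gives OUT[B8] (row B8 above).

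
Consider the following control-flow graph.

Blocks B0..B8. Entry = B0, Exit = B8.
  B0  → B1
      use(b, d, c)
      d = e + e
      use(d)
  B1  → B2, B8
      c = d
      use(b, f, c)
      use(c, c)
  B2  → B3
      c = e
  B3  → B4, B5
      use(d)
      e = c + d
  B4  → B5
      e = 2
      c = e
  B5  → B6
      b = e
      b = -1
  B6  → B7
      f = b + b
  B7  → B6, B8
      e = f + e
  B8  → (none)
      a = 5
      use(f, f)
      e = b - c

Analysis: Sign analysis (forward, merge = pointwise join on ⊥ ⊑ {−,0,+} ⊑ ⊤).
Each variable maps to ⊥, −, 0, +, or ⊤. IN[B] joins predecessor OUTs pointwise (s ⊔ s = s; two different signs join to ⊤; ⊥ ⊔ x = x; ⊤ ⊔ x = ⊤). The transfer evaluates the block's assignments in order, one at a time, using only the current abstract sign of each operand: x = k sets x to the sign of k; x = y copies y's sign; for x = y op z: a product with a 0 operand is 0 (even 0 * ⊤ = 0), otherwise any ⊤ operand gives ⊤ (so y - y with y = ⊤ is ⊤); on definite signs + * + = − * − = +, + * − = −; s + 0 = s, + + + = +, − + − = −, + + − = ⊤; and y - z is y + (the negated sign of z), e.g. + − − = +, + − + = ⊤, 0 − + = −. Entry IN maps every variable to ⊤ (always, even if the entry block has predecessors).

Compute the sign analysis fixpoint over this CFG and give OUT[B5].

Per-block solution:
  B0:  IN=(all ⊤)  OUT=(all ⊤)
  B1:  IN=(all ⊤)  OUT=(all ⊤)
  B2:  IN=(all ⊤)  OUT=(all ⊤)
  B3:  IN=(all ⊤)  OUT=(all ⊤)
  B4:  IN=(all ⊤)  OUT={c:+, e:+; rest ⊤}
  B5:  IN=(all ⊤)  OUT={b:-; rest ⊤}
  B6:  IN={b:-; rest ⊤}  OUT={b:-, f:-; rest ⊤}
  B7:  IN={b:-, f:-; rest ⊤}  OUT={b:-, f:-; rest ⊤}
  B8:  IN=(all ⊤)  OUT={a:+; rest ⊤}

Merge at B5: IN[B5] = OUT[B3] ⊔ OUT[B4] = {a: ⊤, b: ⊤, c: ⊤, d: ⊤, e: ⊤, f: ⊤}
Applying B5's transfer function to that IN value gives OUT[B5] (row B5 above).

Answer: {a: ⊤, b: -, c: ⊤, d: ⊤, e: ⊤, f: ⊤}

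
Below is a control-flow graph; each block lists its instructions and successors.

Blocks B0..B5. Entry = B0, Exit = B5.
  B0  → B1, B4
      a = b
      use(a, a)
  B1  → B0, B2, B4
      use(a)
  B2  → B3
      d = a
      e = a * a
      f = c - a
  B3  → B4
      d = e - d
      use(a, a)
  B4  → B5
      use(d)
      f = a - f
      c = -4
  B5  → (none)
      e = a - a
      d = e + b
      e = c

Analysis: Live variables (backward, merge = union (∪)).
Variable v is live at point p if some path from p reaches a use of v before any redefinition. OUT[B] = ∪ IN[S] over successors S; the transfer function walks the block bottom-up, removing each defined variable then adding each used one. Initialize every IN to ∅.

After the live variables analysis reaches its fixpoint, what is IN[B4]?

Converged values:
  B0: | IN={b, c, d, f} | OUT={a, b, c, d, f}
  B1: | IN={a, b, c, d, f} | OUT={a, b, c, d, f}
  B2: | IN={a, b, c} | OUT={a, b, d, e, f}
  B3: | IN={a, b, d, e, f} | OUT={a, b, d, f}
  B4: | IN={a, b, d, f} | OUT={a, b, c}
  B5: | IN={a, b, c} | OUT={}

Merge at B4: OUT[B4] = IN[B5] = {a, b, c}
Applying B4's transfer function to that OUT value gives IN[B4] (row B4 above).

Answer: {a, b, d, f}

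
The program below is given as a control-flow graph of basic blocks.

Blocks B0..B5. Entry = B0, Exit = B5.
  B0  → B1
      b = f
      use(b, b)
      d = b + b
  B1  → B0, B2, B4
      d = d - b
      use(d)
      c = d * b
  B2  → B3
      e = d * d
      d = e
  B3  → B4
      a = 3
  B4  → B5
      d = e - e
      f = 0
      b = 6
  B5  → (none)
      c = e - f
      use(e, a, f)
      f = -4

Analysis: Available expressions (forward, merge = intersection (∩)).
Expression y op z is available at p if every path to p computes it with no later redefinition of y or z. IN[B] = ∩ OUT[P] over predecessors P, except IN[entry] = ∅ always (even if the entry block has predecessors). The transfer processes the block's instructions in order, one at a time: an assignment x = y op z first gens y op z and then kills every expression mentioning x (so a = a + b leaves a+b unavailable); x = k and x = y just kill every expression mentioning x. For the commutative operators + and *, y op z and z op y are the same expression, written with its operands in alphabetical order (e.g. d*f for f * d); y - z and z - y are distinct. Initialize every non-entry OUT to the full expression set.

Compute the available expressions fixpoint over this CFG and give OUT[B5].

Converged values:
  B0: | IN={} | OUT={b+b}
  B1: | IN={b+b} | OUT={b*d, b+b}
  B2: | IN={b*d, b+b} | OUT={b+b}
  B3: | IN={b+b} | OUT={b+b}
  B4: | IN={b+b} | OUT={e-e}
  B5: | IN={e-e} | OUT={e-e}

Merge at B5: IN[B5] = OUT[B4] = {e-e}
Applying B5's transfer function to that IN value gives OUT[B5] (row B5 above).

Answer: {e-e}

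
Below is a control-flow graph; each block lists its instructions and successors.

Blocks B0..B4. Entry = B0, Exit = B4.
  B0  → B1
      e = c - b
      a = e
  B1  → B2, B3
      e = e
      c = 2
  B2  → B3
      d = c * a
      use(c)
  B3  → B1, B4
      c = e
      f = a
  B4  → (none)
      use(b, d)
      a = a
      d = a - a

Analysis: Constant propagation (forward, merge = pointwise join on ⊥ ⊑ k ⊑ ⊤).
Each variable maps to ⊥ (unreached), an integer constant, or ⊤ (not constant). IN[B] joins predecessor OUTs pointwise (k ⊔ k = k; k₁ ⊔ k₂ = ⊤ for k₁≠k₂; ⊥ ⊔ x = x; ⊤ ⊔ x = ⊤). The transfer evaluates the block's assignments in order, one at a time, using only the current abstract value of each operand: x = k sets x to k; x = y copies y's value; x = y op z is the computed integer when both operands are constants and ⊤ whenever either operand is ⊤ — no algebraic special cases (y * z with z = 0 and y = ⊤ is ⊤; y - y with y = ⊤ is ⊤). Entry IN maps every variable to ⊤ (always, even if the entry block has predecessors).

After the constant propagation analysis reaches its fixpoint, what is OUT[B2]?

Converged values:
  B0: | IN=(all ⊤) | OUT=(all ⊤)
  B1: | IN=(all ⊤) | OUT={c:2; rest ⊤}
  B2: | IN={c:2; rest ⊤} | OUT={c:2; rest ⊤}
  B3: | IN={c:2; rest ⊤} | OUT=(all ⊤)
  B4: | IN=(all ⊤) | OUT=(all ⊤)

Merge at B2: IN[B2] = OUT[B1] = {a: ⊤, b: ⊤, c: 2, d: ⊤, e: ⊤, f: ⊤}
Applying B2's transfer function to that IN value gives OUT[B2] (row B2 above).

Answer: {a: ⊤, b: ⊤, c: 2, d: ⊤, e: ⊤, f: ⊤}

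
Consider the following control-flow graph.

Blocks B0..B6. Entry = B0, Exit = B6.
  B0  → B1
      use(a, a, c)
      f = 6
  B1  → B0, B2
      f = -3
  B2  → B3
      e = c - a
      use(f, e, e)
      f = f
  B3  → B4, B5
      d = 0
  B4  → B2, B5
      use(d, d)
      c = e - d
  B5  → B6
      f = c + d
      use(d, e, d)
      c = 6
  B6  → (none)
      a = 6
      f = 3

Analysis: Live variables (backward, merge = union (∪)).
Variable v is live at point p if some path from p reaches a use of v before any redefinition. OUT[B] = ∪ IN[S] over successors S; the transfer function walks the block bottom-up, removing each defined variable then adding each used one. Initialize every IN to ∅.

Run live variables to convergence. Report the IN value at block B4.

Converged values:
  B0:  IN={a, c}  OUT={a, c}
  B1:  IN={a, c}  OUT={a, c, f}
  B2:  IN={a, c, f}  OUT={a, c, e, f}
  B3:  IN={a, c, e, f}  OUT={a, c, d, e, f}
  B4:  IN={a, d, e, f}  OUT={a, c, d, e, f}
  B5:  IN={c, d, e}  OUT={}
  B6:  IN={}  OUT={}

Merge at B4: OUT[B4] = IN[B2] ⊔ IN[B5] = {a, c, d, e, f}
Applying B4's transfer function to that OUT value gives IN[B4] (row B4 above).

Answer: {a, d, e, f}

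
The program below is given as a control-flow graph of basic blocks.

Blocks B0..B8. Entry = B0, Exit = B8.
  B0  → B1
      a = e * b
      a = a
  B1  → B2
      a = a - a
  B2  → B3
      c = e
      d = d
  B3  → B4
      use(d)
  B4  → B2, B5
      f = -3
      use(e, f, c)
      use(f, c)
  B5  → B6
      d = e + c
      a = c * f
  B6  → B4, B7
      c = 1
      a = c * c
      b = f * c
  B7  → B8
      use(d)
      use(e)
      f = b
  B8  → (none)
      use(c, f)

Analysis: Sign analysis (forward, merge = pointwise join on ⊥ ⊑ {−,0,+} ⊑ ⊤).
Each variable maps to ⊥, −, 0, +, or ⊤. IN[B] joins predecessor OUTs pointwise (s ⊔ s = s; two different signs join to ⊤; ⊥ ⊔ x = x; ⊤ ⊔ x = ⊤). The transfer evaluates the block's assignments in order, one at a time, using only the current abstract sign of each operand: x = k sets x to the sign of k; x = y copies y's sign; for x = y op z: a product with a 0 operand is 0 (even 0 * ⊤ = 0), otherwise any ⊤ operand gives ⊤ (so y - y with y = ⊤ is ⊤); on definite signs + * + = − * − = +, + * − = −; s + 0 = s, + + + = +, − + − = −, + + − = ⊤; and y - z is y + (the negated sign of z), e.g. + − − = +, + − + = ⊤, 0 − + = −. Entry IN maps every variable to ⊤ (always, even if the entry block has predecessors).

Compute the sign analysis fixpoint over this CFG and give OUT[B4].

Answer: {a: ⊤, b: ⊤, c: ⊤, d: ⊤, e: ⊤, f: -}

Working:
Converged values:
  B0: | IN=(all ⊤) | OUT=(all ⊤)
  B1: | IN=(all ⊤) | OUT=(all ⊤)
  B2: | IN=(all ⊤) | OUT=(all ⊤)
  B3: | IN=(all ⊤) | OUT=(all ⊤)
  B4: | IN=(all ⊤) | OUT={f:-; rest ⊤}
  B5: | IN={f:-; rest ⊤} | OUT={f:-; rest ⊤}
  B6: | IN={f:-; rest ⊤} | OUT={a:+, b:-, c:+, f:-; rest ⊤}
  B7: | IN={a:+, b:-, c:+, f:-; rest ⊤} | OUT={a:+, b:-, c:+, f:-; rest ⊤}
  B8: | IN={a:+, b:-, c:+, f:-; rest ⊤} | OUT={a:+, b:-, c:+, f:-; rest ⊤}

Merge at B4: IN[B4] = OUT[B3] ⊔ OUT[B6] = {a: ⊤, b: ⊤, c: ⊤, d: ⊤, e: ⊤, f: ⊤}
Applying B4's transfer function to that IN value gives OUT[B4] (row B4 above).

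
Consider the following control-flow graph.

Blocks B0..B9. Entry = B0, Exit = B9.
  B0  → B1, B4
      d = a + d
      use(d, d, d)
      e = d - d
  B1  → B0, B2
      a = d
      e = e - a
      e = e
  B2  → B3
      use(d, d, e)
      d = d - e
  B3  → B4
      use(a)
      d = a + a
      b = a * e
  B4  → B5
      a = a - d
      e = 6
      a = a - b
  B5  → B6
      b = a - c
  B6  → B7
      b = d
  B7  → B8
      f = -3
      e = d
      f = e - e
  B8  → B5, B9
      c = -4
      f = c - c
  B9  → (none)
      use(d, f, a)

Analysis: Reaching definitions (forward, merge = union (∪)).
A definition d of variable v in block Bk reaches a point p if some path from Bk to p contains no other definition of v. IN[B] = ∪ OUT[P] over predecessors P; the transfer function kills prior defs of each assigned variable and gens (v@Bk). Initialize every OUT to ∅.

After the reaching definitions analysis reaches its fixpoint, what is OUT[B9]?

Converged values:
  B0:   IN={a@B1, d@B0, e@B1}   OUT={a@B1, d@B0, e@B0}
  B1:   IN={a@B1, d@B0, e@B0}   OUT={a@B1, d@B0, e@B1}
  B2:   IN={a@B1, d@B0, e@B1}   OUT={a@B1, d@B2, e@B1}
  B3:   IN={a@B1, d@B2, e@B1}   OUT={a@B1, b@B3, d@B3, e@B1}
  B4:   IN={a@B1, b@B3, d@B0, d@B3, e@B0, e@B1}   OUT={a@B4, b@B3, d@B0, d@B3, e@B4}
  B5:   IN={a@B4, b@B3, b@B6, c@B8, d@B0, d@B3, e@B4, e@B7, f@B8}   OUT={a@B4, b@B5, c@B8, d@B0, d@B3, e@B4, e@B7, f@B8}
  B6:   IN={a@B4, b@B5, c@B8, d@B0, d@B3, e@B4, e@B7, f@B8}   OUT={a@B4, b@B6, c@B8, d@B0, d@B3, e@B4, e@B7, f@B8}
  B7:   IN={a@B4, b@B6, c@B8, d@B0, d@B3, e@B4, e@B7, f@B8}   OUT={a@B4, b@B6, c@B8, d@B0, d@B3, e@B7, f@B7}
  B8:   IN={a@B4, b@B6, c@B8, d@B0, d@B3, e@B7, f@B7}   OUT={a@B4, b@B6, c@B8, d@B0, d@B3, e@B7, f@B8}
  B9:   IN={a@B4, b@B6, c@B8, d@B0, d@B3, e@B7, f@B8}   OUT={a@B4, b@B6, c@B8, d@B0, d@B3, e@B7, f@B8}

Merge at B9: IN[B9] = OUT[B8] = {a@B4, b@B6, c@B8, d@B0, d@B3, e@B7, f@B8}
Applying B9's transfer function to that IN value gives OUT[B9] (row B9 above).

Answer: {a@B4, b@B6, c@B8, d@B0, d@B3, e@B7, f@B8}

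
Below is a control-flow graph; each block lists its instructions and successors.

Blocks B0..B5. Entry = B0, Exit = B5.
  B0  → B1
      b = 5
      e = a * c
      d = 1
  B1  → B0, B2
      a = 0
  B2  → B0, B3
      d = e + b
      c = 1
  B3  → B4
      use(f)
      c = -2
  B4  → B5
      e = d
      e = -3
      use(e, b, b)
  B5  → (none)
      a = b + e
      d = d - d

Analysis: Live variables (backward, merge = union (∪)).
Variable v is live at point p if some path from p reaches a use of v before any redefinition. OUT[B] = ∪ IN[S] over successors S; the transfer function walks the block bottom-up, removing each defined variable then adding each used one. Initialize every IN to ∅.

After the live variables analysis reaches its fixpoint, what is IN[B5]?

Answer: {b, d, e}

Working:
Per-block solution:
  B0:   IN={a, c, f}   OUT={b, c, e, f}
  B1:   IN={b, c, e, f}   OUT={a, b, c, e, f}
  B2:   IN={a, b, e, f}   OUT={a, b, c, d, f}
  B3:   IN={b, d, f}   OUT={b, d}
  B4:   IN={b, d}   OUT={b, d, e}
  B5:   IN={b, d, e}   OUT={}

B5 is the boundary node: OUT[B5] = {}
Applying B5's transfer function to that OUT value gives IN[B5] (row B5 above).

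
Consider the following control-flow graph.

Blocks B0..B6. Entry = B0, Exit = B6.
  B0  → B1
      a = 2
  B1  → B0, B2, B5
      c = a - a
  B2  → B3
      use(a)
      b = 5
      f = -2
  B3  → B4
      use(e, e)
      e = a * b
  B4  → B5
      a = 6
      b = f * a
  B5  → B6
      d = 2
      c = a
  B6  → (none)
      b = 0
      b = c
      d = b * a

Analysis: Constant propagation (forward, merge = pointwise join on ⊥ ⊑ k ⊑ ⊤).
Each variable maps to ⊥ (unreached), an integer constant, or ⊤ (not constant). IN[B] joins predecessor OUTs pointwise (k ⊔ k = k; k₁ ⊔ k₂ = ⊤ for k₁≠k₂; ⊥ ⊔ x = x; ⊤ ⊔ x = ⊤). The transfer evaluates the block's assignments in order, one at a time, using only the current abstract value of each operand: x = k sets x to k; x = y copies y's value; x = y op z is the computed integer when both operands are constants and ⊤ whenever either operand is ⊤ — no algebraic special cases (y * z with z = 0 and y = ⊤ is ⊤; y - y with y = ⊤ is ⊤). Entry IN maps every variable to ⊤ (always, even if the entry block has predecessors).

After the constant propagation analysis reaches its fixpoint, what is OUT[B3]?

Answer: {a: 2, b: 5, c: 0, d: ⊤, e: 10, f: -2}

Working:
Fixpoint table:
  B0:  IN=(all ⊤)  OUT={a:2; rest ⊤}
  B1:  IN={a:2; rest ⊤}  OUT={a:2, c:0; rest ⊤}
  B2:  IN={a:2, c:0; rest ⊤}  OUT={a:2, b:5, c:0, f:-2; rest ⊤}
  B3:  IN={a:2, b:5, c:0, f:-2; rest ⊤}  OUT={a:2, b:5, c:0, e:10, f:-2; rest ⊤}
  B4:  IN={a:2, b:5, c:0, e:10, f:-2; rest ⊤}  OUT={a:6, b:-12, c:0, e:10, f:-2; rest ⊤}
  B5:  IN={c:0; rest ⊤}  OUT={d:2; rest ⊤}
  B6:  IN={d:2; rest ⊤}  OUT=(all ⊤)

Merge at B3: IN[B3] = OUT[B2] = {a: 2, b: 5, c: 0, d: ⊤, e: ⊤, f: -2}
Applying B3's transfer function to that IN value gives OUT[B3] (row B3 above).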